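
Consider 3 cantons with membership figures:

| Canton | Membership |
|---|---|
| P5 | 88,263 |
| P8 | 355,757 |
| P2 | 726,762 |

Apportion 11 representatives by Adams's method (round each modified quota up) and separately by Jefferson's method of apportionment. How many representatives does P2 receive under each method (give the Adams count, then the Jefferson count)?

7 and 8

Adams: P5 1, P8 3, P2 7.
Jefferson: P5 0, P8 3, P2 8.
P2 gets 7 under Adams and 8 under Jefferson.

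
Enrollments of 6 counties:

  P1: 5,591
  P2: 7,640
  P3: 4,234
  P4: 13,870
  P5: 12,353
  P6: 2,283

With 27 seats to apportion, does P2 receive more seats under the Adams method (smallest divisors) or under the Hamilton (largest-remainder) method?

Hamilton

Adams: P1 3, P2 4, P3 3, P4 8, P5 7, P6 2.
Hamilton: P1 3, P2 5, P3 3, P4 8, P5 7, P6 1.
P2 gets 4 under Adams and 5 under Hamilton.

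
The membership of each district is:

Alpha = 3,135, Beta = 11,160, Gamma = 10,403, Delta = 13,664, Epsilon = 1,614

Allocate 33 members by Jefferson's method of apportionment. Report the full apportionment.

Standard divisor 39976/33 ≈ 1211.394; standard quotas: Alpha 2.588, Beta 9.213, Gamma 8.588, Delta 11.280, Epsilon 1.332.
Rounding down gives 2, 9, 8, 11, 1 = 31 seats, so the divisor must be adjusted.
With modified divisor 1130: modified quotas Alpha 2.774, Beta 9.876, Gamma 9.206, Delta 12.092, Epsilon 1.428.
Rounding down: Alpha 2, Beta 9, Gamma 9, Delta 12, Epsilon 1 (total 33).

Alpha 2; Beta 9; Gamma 9; Delta 12; Epsilon 1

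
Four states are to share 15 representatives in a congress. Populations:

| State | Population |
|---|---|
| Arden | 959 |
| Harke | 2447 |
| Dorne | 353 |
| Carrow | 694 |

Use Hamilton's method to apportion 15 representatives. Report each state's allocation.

Standard divisor: 4453 ÷ 15 ≈ 296.867.
Standard quotas: Arden 3.230, Harke 8.243, Dorne 1.189, Carrow 2.338.
Lower quotas: Arden 3, Harke 8, Dorne 1, Carrow 2 (sum 14, leaving 1 seat).
Remainders in descending order: Carrow 0.338, Harke 0.243, Arden 0.230, Dorne 0.189.
Largest remainder: Carrow receives the extra seat.

Arden=3, Harke=8, Dorne=1, Carrow=3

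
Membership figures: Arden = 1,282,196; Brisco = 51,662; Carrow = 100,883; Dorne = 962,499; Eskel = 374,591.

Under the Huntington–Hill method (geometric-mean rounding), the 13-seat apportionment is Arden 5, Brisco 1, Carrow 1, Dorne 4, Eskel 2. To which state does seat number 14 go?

Priority for the next seat is population ÷ (√(s·(s+1))).
Priorities: Arden 234095.891, Brisco 36530.551, Carrow 71335.053, Dorne 215221.319, Eskel 152926.135.
Highest priority: Arden.

Arden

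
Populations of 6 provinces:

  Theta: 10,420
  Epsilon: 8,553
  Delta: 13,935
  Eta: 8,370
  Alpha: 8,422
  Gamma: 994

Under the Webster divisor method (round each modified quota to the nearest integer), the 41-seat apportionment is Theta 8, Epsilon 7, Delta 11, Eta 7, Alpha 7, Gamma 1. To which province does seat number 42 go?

Priority for the next seat is population ÷ (current seats + 0.5).
Priorities: Theta 1225.882, Epsilon 1140.400, Delta 1211.739, Eta 1116.000, Alpha 1122.933, Gamma 662.667.
Highest priority: Theta.

Theta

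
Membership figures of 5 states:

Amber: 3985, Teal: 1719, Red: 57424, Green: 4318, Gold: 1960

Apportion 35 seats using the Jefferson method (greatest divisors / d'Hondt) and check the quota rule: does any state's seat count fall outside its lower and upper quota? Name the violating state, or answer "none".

Red

Standard quotas: Amber 2.010, Teal 0.867, Red 28.958, Green 2.177, Gold 0.988.
Jefferson allocation: Amber 2, Teal 0, Red 30, Green 2, Gold 1.
Red has quota 28.958 (lower 28, upper 29) but receives 30 — outside the quota interval.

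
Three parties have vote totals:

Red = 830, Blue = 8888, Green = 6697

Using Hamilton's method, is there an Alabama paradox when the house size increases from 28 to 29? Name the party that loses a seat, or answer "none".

none

At 28 seats: Red 1, Blue 15, Green 12.
At 29 seats: Red 1, Blue 16, Green 12.
No party's allocation decreased.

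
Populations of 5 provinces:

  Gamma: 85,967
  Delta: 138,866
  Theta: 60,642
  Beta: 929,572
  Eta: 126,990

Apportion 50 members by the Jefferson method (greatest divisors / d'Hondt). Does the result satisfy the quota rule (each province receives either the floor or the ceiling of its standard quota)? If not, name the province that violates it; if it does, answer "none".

Beta

Standard quotas: Gamma 3.203, Delta 5.174, Theta 2.259, Beta 34.633, Eta 4.731.
Jefferson allocation: Gamma 3, Delta 5, Theta 2, Beta 36, Eta 4.
Beta has quota 34.633 (lower 34, upper 35) but receives 36 — outside the quota interval.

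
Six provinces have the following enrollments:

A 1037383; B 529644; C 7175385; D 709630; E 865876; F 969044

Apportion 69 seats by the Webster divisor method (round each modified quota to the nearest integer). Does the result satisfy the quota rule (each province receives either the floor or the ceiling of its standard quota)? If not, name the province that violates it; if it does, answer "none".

Standard quotas: A 6.342, B 3.238, C 43.865, D 4.338, E 5.293, F 5.924.
Webster allocation: A 6, B 3, C 45, D 4, E 5, F 6.
C has quota 43.865 (lower 43, upper 44) but receives 45 — outside the quota interval.

C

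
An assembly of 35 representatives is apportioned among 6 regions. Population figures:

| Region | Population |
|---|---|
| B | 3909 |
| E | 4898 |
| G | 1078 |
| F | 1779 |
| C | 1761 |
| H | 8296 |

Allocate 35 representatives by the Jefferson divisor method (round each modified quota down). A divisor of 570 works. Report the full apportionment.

B 6, E 8, G 1, F 3, C 3, H 14

With modified divisor 570: modified quotas B 6.858, E 8.593, G 1.891, F 3.121, C 3.089, H 14.554.
Rounding down: B 6, E 8, G 1, F 3, C 3, H 14 (total 35).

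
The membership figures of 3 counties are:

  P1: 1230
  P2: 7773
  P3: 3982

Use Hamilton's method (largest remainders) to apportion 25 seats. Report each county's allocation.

The standard divisor is 12985/25 ≈ 519.4.
Standard quotas: P1 2.3681, P2 14.9653, P3 7.6665.
Lower quotas: P1 2, P2 14, P3 7 (sum 23, leaving 2 seats).
Remainders in descending order: P2 0.9653, P3 0.6665, P1 0.3681.
Largest remainders: P2, P3 receive the extra seats.

P1 2; P2 15; P3 8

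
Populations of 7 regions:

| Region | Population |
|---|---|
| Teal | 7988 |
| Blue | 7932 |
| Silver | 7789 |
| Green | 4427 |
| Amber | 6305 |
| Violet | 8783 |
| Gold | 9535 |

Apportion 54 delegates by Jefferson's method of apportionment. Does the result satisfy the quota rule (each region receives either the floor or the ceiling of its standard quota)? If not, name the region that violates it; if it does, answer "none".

Standard quotas: Teal 8.176, Blue 8.119, Silver 7.972, Green 4.531, Amber 6.453, Violet 8.990, Gold 9.759.
Jefferson allocation: Teal 8, Blue 8, Silver 8, Green 4, Amber 7, Violet 9, Gold 10.
Every allocation lies between the lower and upper quota.

none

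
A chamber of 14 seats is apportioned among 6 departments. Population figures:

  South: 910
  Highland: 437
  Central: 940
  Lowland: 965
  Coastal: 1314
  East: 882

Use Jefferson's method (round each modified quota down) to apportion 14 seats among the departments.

Standard divisor 5448/14 ≈ 389.143; standard quotas: South 2.338, Highland 1.123, Central 2.416, Lowland 2.480, Coastal 3.377, East 2.267.
Rounding down gives 2, 1, 2, 2, 3, 2 = 12 seats, so the divisor must be adjusted.
With modified divisor 318: modified quotas South 2.862, Highland 1.374, Central 2.956, Lowland 3.035, Coastal 4.132, East 2.774.
Rounding down: South 2, Highland 1, Central 2, Lowland 3, Coastal 4, East 2 (total 14).

South 2, Highland 1, Central 2, Lowland 3, Coastal 4, East 2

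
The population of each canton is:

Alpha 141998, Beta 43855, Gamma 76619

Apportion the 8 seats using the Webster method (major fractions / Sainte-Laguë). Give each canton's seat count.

Alpha 5, Beta 1, Gamma 2

Standard divisor 262472/8 ≈ 32809; standard quotas: Alpha 4.328, Beta 1.337, Gamma 2.335.
Rounding to the nearest integer gives 4, 1, 2 = 7 seats, so the divisor must be adjusted.
With modified divisor 31100: modified quotas Alpha 4.566, Beta 1.410, Gamma 2.464.
Rounding to the nearest integer: Alpha 5, Beta 1, Gamma 2 (total 8).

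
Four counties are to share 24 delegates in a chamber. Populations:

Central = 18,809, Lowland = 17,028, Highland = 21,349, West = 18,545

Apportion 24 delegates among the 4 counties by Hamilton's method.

Central: 6, Lowland: 5, Highland: 7, West: 6

The standard divisor is 75731/24 ≈ 3155.458.
Standard quotas: Central 5.9608, Lowland 5.3964, Highland 6.7657, West 5.8771.
Lower quotas: Central 5, Lowland 5, Highland 6, West 5 (sum 21, leaving 3 seats).
Remainders in descending order: Central 0.9608, West 0.8771, Highland 0.7657, Lowland 0.3964.
Largest remainders: Central, West, Highland receive the extra seats.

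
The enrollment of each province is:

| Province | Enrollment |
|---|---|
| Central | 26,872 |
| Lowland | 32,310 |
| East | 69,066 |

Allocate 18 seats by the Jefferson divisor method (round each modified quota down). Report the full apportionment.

Standard divisor 128248/18 ≈ 7124.889; standard quotas: Central 3.772, Lowland 4.535, East 9.694.
Rounding down gives 3, 4, 9 = 16 seats, so the divisor must be adjusted.
With modified divisor 6600: modified quotas Central 4.072, Lowland 4.895, East 10.465.
Rounding down: Central 4, Lowland 4, East 10 (total 18).

Central 4, Lowland 4, East 10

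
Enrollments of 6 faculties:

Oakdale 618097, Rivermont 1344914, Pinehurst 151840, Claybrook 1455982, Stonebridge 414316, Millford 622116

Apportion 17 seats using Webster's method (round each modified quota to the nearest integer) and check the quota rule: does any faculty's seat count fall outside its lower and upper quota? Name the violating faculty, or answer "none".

Standard quotas: Oakdale 2.281, Rivermont 4.962, Pinehurst 0.560, Claybrook 5.372, Stonebridge 1.529, Millford 2.295.
Webster allocation: Oakdale 2, Rivermont 5, Pinehurst 1, Claybrook 5, Stonebridge 2, Millford 2.
Every allocation lies between the lower and upper quota.

none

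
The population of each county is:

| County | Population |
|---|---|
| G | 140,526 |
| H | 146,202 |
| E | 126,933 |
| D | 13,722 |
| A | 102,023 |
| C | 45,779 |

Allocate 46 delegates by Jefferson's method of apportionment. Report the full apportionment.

G 12; H 12; E 10; D 1; A 8; C 3

Standard divisor 575185/46 ≈ 12504.022; standard quotas: G 11.238, H 11.692, E 10.151, D 1.097, A 8.159, C 3.661.
Rounding down gives 11, 11, 10, 1, 8, 3 = 44 seats, so the divisor must be adjusted.
With modified divisor 11600: modified quotas G 12.114, H 12.604, E 10.943, D 1.183, A 8.795, C 3.946.
Rounding down: G 12, H 12, E 10, D 1, A 8, C 3 (total 46).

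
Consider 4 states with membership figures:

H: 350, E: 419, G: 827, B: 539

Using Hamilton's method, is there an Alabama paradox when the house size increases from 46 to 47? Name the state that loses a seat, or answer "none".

none

At 46 seats: H 7, E 9, G 18, B 12.
At 47 seats: H 8, E 9, G 18, B 12.
No state's allocation decreased.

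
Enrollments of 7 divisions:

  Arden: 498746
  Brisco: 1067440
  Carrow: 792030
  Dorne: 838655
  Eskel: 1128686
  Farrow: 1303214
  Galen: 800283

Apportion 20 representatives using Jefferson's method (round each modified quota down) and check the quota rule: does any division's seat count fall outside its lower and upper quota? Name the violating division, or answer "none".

none

Standard quotas: Arden 1.552, Brisco 3.321, Carrow 2.464, Dorne 2.609, Eskel 3.511, Farrow 4.054, Galen 2.490.
Jefferson allocation: Arden 1, Brisco 4, Carrow 2, Dorne 3, Eskel 4, Farrow 4, Galen 2.
Every allocation lies between the lower and upper quota.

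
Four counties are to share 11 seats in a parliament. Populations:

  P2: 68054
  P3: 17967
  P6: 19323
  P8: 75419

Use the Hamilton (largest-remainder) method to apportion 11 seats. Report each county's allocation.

Standard divisor: 180763 ÷ 11 = 16433.
Standard quotas: P2 4.1413, P3 1.0933, P6 1.1759, P8 4.5895.
Lower quotas: P2 4, P3 1, P6 1, P8 4 (sum 10, leaving 1 seat).
Remainders in descending order: P8 0.5895, P6 0.1759, P2 0.1413, P3 0.0933.
The surplus seat goes to P8.

P2: 4, P3: 1, P6: 1, P8: 5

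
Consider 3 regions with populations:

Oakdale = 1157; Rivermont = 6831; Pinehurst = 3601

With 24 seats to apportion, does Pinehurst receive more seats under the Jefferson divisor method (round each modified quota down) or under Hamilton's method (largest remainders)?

Jefferson: Oakdale 2, Rivermont 15, Pinehurst 7.
Hamilton: Oakdale 2, Rivermont 14, Pinehurst 8.
Pinehurst gets 7 under Jefferson and 8 under Hamilton.

Hamilton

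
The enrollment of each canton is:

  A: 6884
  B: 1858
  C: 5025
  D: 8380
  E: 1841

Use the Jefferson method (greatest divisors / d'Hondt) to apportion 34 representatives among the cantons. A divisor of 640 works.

With modified divisor 640: modified quotas A 10.756, B 2.903, C 7.852, D 13.094, E 2.877.
Rounding down: A 10, B 2, C 7, D 13, E 2 (total 34).

A 10; B 2; C 7; D 13; E 2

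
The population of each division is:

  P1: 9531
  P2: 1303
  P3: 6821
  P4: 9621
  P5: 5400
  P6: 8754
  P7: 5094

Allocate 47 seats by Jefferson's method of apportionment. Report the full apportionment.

P1 10, P2 1, P3 7, P4 10, P5 5, P6 9, P7 5

Standard divisor 46524/47 ≈ 989.872; standard quotas: P1 9.629, P2 1.316, P3 6.891, P4 9.719, P5 5.455, P6 8.844, P7 5.146.
Rounding down gives 9, 1, 6, 9, 5, 8, 5 = 43 seats, so the divisor must be adjusted.
With modified divisor 930: modified quotas P1 10.248, P2 1.401, P3 7.334, P4 10.345, P5 5.806, P6 9.413, P7 5.477.
Rounding down: P1 10, P2 1, P3 7, P4 10, P5 5, P6 9, P7 5 (total 47).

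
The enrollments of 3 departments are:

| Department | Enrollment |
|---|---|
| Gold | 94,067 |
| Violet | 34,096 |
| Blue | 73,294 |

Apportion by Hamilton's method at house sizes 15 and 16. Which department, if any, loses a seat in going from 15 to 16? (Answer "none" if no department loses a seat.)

none

At 15 seats: Gold 7, Violet 3, Blue 5.
At 16 seats: Gold 7, Violet 3, Blue 6.
No department's allocation decreased.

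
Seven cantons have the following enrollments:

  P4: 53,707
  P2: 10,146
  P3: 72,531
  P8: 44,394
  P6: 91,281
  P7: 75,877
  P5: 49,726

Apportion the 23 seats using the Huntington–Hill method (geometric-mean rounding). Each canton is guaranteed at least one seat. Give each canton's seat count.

With divisor 17545: modified quotas P4 3.061, P2 0.578, P3 4.134, P8 2.530, P6 5.203, P7 4.325, P5 2.834.
Geometric-mean thresholds: P4 √(3·4)=3.464, P2 (min 1), P3 √(4·5)=4.472, P8 √(2·3)=2.449, P6 √(5·6)=5.477, P7 √(4·5)=4.472, P5 √(2·3)=2.449.
Each quota rounded against its threshold gives P4 3, P2 1, P3 4, P8 3, P6 5, P7 4, P5 3 (total 23).

P4 3; P2 1; P3 4; P8 3; P6 5; P7 4; P5 3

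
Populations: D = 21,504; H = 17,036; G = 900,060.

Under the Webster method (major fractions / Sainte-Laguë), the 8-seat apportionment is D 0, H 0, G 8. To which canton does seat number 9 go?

G

Priority for the next seat is population ÷ (current seats + 0.5).
Priorities: D 43008.000, H 34072.000, G 105889.412.
Highest priority: G.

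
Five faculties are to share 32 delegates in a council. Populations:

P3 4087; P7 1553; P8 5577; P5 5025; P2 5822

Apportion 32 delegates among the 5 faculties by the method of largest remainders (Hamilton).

Standard divisor: 22064 ÷ 32 ≈ 689.5.
Standard quotas: P3 5.9275, P7 2.2524, P8 8.0885, P5 7.2879, P2 8.4438.
Lower quotas: P3 5, P7 2, P8 8, P5 7, P2 8 (sum 30, leaving 2 seats).
Remainders in descending order: P3 0.9275, P2 0.4438, P5 0.2879, P7 0.2524, P8 0.0885.
Largest remainders: P3, P2 receive the extra seats.

P3 6; P7 2; P8 8; P5 7; P2 9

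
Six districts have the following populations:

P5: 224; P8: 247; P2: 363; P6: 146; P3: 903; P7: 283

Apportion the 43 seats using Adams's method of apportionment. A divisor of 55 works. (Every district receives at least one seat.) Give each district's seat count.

P5: 5, P8: 5, P2: 7, P6: 3, P3: 17, P7: 6

With modified divisor 55: modified quotas P5 4.073, P8 4.491, P2 6.600, P6 2.655, P3 16.418, P7 5.145.
Rounding up: P5 5, P8 5, P2 7, P6 3, P3 17, P7 6 (total 43).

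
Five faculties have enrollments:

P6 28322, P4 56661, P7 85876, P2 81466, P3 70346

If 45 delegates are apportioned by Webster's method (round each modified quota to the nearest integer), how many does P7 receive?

Standard divisor 322671/45 ≈ 7170.467; standard quotas: P6 3.950, P4 7.902, P7 11.976, P2 11.361, P3 9.811.
Rounding to the nearest integer gives P6 4, P4 8, P7 12, P2 11, P3 10 — total 45, matching the house size, so no adjustment is needed.
P7 receives 12.

12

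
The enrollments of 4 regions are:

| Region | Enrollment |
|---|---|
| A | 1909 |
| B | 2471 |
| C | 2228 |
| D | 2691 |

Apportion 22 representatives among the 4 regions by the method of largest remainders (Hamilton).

A: 5, B: 6, C: 5, D: 6

Total 9299; standard divisor 9299/22 ≈ 422.682.
Standard quotas: A 4.516, B 5.846, C 5.271, D 6.366.
Lower quotas: A 4, B 5, C 5, D 6 (sum 20, leaving 2 seats).
Remainders in descending order: B 0.846, A 0.516, D 0.366, C 0.271.
The surplus seats go to B, A.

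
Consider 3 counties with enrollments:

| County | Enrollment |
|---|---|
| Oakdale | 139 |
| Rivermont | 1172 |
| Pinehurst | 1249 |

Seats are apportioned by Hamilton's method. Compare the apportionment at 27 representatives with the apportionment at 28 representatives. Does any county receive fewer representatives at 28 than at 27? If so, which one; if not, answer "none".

Oakdale

At 27 seats: Oakdale 2, Rivermont 12, Pinehurst 13.
At 28 seats: Oakdale 1, Rivermont 13, Pinehurst 14.
Oakdale drops from 2 to 1.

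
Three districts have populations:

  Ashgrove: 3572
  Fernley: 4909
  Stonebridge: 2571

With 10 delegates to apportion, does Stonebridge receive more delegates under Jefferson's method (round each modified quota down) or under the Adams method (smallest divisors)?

Adams

Jefferson: Ashgrove 3, Fernley 5, Stonebridge 2.
Adams: Ashgrove 3, Fernley 4, Stonebridge 3.
Stonebridge gets 2 under Jefferson and 3 under Adams.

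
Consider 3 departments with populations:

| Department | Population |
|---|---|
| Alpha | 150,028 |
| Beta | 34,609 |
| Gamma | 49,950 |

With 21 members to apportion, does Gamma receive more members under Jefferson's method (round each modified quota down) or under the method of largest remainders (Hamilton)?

Jefferson: Alpha 14, Beta 3, Gamma 4.
Hamilton: Alpha 13, Beta 3, Gamma 5.
Gamma gets 4 under Jefferson and 5 under Hamilton.

Hamilton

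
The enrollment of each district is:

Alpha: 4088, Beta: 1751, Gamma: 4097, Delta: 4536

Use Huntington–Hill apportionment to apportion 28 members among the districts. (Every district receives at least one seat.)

Alpha 8, Beta 3, Gamma 8, Delta 9

With divisor 520: modified quotas Alpha 7.862, Beta 3.367, Gamma 7.879, Delta 8.723.
Geometric-mean thresholds: Alpha √(7·8)=7.483, Beta √(3·4)=3.464, Gamma √(7·8)=7.483, Delta √(8·9)=8.485.
Each quota rounded against its threshold gives Alpha 8, Beta 3, Gamma 8, Delta 9 (total 28).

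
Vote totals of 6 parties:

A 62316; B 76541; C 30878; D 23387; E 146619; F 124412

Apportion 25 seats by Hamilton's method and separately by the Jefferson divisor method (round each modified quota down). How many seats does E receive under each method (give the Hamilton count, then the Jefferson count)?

8 and 9

Hamilton: A 3, B 4, C 2, D 1, E 8, F 7.
Jefferson: A 3, B 4, C 1, D 1, E 9, F 7.
E gets 8 under Hamilton and 9 under Jefferson.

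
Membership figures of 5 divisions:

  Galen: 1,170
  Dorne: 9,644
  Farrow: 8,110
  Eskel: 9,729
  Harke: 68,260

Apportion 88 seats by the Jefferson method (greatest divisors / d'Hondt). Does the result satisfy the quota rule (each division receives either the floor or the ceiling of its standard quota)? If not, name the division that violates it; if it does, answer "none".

Harke

Standard quotas: Galen 1.062, Dorne 8.757, Farrow 7.364, Eskel 8.834, Harke 61.982.
Jefferson allocation: Galen 1, Dorne 8, Farrow 7, Eskel 9, Harke 63.
Harke has quota 61.982 (lower 61, upper 62) but receives 63 — outside the quota interval.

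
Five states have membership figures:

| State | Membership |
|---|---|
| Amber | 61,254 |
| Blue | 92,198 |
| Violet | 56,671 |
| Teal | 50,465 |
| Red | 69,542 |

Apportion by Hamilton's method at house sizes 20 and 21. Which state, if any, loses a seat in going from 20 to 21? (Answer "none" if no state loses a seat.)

none

At 20 seats: Amber 4, Blue 6, Violet 3, Teal 3, Red 4.
At 21 seats: Amber 4, Blue 6, Violet 4, Teal 3, Red 4.
No state's allocation decreased.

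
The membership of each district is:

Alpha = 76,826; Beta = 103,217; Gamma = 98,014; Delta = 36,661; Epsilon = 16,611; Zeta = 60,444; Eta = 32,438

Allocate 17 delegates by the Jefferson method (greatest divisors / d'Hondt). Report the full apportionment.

Standard divisor 424211/17 ≈ 24953.588; standard quotas: Alpha 3.079, Beta 4.136, Gamma 3.928, Delta 1.469, Epsilon 0.666, Zeta 2.422, Eta 1.300.
Rounding down gives 3, 4, 3, 1, 0, 2, 1 = 14 seats, so the divisor must be adjusted.
With modified divisor 19900: modified quotas Alpha 3.861, Beta 5.187, Gamma 4.925, Delta 1.842, Epsilon 0.835, Zeta 3.037, Eta 1.630.
Rounding down: Alpha 3, Beta 5, Gamma 4, Delta 1, Epsilon 0, Zeta 3, Eta 1 (total 17).

Alpha 3, Beta 5, Gamma 4, Delta 1, Epsilon 0, Zeta 3, Eta 1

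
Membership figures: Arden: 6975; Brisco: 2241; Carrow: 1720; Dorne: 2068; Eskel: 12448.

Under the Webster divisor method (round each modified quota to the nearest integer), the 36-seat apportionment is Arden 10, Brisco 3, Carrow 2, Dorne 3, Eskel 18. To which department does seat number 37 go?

Carrow

Priority for the next seat is population ÷ (current seats + 0.5).
Priorities: Arden 664.286, Brisco 640.286, Carrow 688.000, Dorne 590.857, Eskel 672.865.
Highest priority: Carrow.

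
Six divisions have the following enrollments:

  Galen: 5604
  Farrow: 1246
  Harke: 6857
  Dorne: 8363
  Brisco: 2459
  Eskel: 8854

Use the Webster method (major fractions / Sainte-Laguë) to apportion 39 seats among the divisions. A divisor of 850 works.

With modified divisor 850: modified quotas Galen 6.593, Farrow 1.466, Harke 8.067, Dorne 9.839, Brisco 2.893, Eskel 10.416.
Rounding to the nearest integer: Galen 7, Farrow 1, Harke 8, Dorne 10, Brisco 3, Eskel 10 (total 39).

Galen=7; Farrow=1; Harke=8; Dorne=10; Brisco=3; Eskel=10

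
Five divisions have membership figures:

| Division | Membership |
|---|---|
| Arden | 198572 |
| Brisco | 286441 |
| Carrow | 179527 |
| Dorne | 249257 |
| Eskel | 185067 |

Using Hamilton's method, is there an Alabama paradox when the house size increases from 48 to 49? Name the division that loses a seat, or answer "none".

none

At 48 seats: Arden 9, Brisco 12, Carrow 8, Dorne 11, Eskel 8.
At 49 seats: Arden 9, Brisco 13, Carrow 8, Dorne 11, Eskel 8.
No division's allocation decreased.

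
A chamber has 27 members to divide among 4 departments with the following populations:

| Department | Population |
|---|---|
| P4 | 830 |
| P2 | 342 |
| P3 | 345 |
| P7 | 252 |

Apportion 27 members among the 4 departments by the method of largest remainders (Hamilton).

P4: 13, P2: 5, P3: 5, P7: 4

The standard divisor is 1769/27 ≈ 65.519.
Standard quotas: P4 12.668, P2 5.220, P3 5.266, P7 3.846.
Lower quotas: P4 12, P2 5, P3 5, P7 3 (sum 25, leaving 2 seats).
Remainders in descending order: P7 0.846, P4 0.668, P3 0.266, P2 0.220.
Largest remainders: P7, P4 receive the extra seats.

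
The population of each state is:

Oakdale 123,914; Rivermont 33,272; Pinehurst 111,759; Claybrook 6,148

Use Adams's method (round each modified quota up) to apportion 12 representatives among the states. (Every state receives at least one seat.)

Standard divisor 275093/12 ≈ 22924.417; standard quotas: Oakdale 5.405, Rivermont 1.451, Pinehurst 4.875, Claybrook 0.268.
Rounding up gives 6, 2, 5, 1 = 14 seats, so the divisor must be adjusted.
With modified divisor 29500: modified quotas Oakdale 4.200, Rivermont 1.128, Pinehurst 3.788, Claybrook 0.208.
Rounding up: Oakdale 5, Rivermont 2, Pinehurst 4, Claybrook 1 (total 12).

Oakdale=5, Rivermont=2, Pinehurst=4, Claybrook=1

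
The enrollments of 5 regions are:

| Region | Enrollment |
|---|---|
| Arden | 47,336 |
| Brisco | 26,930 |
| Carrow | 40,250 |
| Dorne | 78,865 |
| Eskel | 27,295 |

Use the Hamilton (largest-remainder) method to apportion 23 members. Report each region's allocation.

Total 220676; standard divisor 220676/23 ≈ 9594.609.
Standard quotas: Arden 4.9336, Brisco 2.8068, Carrow 4.1951, Dorne 8.2197, Eskel 2.8448.
Lower quotas: Arden 4, Brisco 2, Carrow 4, Dorne 8, Eskel 2 (sum 20, leaving 3 seats).
Remainders in descending order: Arden 0.9336, Eskel 0.8448, Brisco 0.8068, Dorne 0.2197, Carrow 0.1951.
The surplus seats go to Arden, Eskel, Brisco.

Arden: 5, Brisco: 3, Carrow: 4, Dorne: 8, Eskel: 3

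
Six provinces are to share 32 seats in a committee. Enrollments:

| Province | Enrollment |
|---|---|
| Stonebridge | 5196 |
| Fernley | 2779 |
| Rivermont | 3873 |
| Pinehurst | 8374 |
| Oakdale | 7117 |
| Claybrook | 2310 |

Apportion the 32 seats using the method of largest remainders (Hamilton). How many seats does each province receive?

Total 29649; standard divisor 29649/32 ≈ 926.531.
Standard quotas: Stonebridge 5.6080, Fernley 2.9994, Rivermont 4.1801, Pinehurst 9.0380, Oakdale 7.6813, Claybrook 2.4932.
Lower quotas: Stonebridge 5, Fernley 2, Rivermont 4, Pinehurst 9, Oakdale 7, Claybrook 2 (sum 29, leaving 3 seats).
Remainders in descending order: Fernley 0.9994, Oakdale 0.6813, Stonebridge 0.6080, Claybrook 0.4932, Rivermont 0.1801, Pinehurst 0.0380.
The surplus seats go to Fernley, Oakdale, Stonebridge.

Stonebridge=6; Fernley=3; Rivermont=4; Pinehurst=9; Oakdale=8; Claybrook=2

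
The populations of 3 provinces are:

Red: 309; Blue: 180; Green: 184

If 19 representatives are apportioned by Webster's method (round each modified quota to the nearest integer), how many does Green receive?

5

Standard divisor 673/19 ≈ 35.421; standard quotas: Red 8.724, Blue 5.082, Green 5.195.
Rounding to the nearest integer gives Red 9, Blue 5, Green 5 — total 19, matching the house size, so no adjustment is needed.
Green receives 5.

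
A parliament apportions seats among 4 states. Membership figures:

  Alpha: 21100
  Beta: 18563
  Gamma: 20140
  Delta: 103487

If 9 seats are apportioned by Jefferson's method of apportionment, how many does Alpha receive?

1

Standard divisor 163290/9 ≈ 18143.333; standard quotas: Alpha 1.163, Beta 1.023, Gamma 1.110, Delta 5.704.
Rounding down gives 1, 1, 1, 5 = 8 seats, so the divisor must be adjusted.
With modified divisor 16000: modified quotas Alpha 1.319, Beta 1.160, Gamma 1.259, Delta 6.468.
Rounding down: Alpha 1, Beta 1, Gamma 1, Delta 6 (total 9).
Alpha receives 1.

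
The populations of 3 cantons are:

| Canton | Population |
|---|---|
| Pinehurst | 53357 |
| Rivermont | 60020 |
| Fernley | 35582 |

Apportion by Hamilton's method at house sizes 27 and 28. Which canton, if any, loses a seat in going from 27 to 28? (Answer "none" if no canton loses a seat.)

none

At 27 seats: Pinehurst 10, Rivermont 11, Fernley 6.
At 28 seats: Pinehurst 10, Rivermont 11, Fernley 7.
No canton's allocation decreased.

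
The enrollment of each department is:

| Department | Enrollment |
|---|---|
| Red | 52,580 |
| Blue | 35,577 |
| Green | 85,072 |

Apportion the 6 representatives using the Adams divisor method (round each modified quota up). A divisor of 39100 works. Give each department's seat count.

Red 2, Blue 1, Green 3

With modified divisor 39100: modified quotas Red 1.345, Blue 0.910, Green 2.176.
Rounding up: Red 2, Blue 1, Green 3 (total 6).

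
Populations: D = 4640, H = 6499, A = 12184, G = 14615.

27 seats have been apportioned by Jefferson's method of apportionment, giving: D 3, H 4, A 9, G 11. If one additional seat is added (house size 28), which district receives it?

Priority for the next seat is population ÷ (current seats + 1).
Priorities: D 1160.000, H 1299.800, A 1218.400, G 1217.917.
Highest priority: H.

H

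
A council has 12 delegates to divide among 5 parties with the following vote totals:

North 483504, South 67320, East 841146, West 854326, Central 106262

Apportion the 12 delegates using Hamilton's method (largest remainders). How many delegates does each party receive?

North 3; South 0; East 4; West 4; Central 1

The standard divisor is 2352558/12 ≈ 196046.5.
Standard quotas: North 2.4663, South 0.3434, East 4.2905, West 4.3578, Central 0.5420.
Lower quotas: North 2, South 0, East 4, West 4, Central 0 (sum 10, leaving 2 seats).
Remainders in descending order: Central 0.5420, North 0.4663, West 0.3578, South 0.3434, East 0.2905.
Largest remainders: Central, North receive the extra seats.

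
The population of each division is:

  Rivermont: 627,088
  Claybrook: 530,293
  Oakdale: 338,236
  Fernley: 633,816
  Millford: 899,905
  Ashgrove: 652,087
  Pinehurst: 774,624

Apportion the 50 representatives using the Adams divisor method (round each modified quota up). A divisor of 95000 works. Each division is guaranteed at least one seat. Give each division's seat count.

With modified divisor 95000: modified quotas Rivermont 6.601, Claybrook 5.582, Oakdale 3.560, Fernley 6.672, Millford 9.473, Ashgrove 6.864, Pinehurst 8.154.
Rounding up: Rivermont 7, Claybrook 6, Oakdale 4, Fernley 7, Millford 10, Ashgrove 7, Pinehurst 9 (total 50).

Rivermont 7; Claybrook 6; Oakdale 4; Fernley 7; Millford 10; Ashgrove 7; Pinehurst 9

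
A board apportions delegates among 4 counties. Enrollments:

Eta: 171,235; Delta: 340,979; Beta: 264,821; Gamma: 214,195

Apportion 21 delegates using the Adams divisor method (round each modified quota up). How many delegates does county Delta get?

7

Standard divisor 991230/21 ≈ 47201.429; standard quotas: Eta 3.628, Delta 7.224, Beta 5.610, Gamma 4.538.
Rounding up gives 4, 8, 6, 5 = 23 seats, so the divisor must be adjusted.
With modified divisor 53260: modified quotas Eta 3.215, Delta 6.402, Beta 4.972, Gamma 4.022.
Rounding up: Eta 4, Delta 7, Beta 5, Gamma 5 (total 21).
Delta receives 7.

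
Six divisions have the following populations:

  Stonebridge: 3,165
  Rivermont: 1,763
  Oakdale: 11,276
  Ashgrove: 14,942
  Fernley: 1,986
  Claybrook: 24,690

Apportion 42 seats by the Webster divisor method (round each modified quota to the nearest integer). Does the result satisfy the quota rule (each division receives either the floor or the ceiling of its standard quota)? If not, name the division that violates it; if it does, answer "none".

Claybrook

Standard quotas: Stonebridge 2.299, Rivermont 1.281, Oakdale 8.191, Ashgrove 10.853, Fernley 1.443, Claybrook 17.934.
Webster allocation: Stonebridge 2, Rivermont 1, Oakdale 8, Ashgrove 11, Fernley 1, Claybrook 19.
Claybrook has quota 17.934 (lower 17, upper 18) but receives 19 — outside the quota interval.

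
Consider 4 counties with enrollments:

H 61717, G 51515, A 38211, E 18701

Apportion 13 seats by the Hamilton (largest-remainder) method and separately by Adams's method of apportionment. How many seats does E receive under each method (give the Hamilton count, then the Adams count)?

1 and 2

Hamilton: H 5, G 4, A 3, E 1.
Adams: H 4, G 4, A 3, E 2.
E gets 1 under Hamilton and 2 under Adams.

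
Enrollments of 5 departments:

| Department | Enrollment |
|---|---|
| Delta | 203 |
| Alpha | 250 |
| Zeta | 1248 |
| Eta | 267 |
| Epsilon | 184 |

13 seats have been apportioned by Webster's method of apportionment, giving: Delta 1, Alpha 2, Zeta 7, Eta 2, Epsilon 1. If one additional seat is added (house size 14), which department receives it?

Zeta

Priority for the next seat is population ÷ (current seats + 0.5).
Priorities: Delta 135.333, Alpha 100.000, Zeta 166.400, Eta 106.800, Epsilon 122.667.
Highest priority: Zeta.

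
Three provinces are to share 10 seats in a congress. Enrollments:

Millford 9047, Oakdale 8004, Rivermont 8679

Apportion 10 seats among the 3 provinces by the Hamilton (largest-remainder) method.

Total 25730; standard divisor 25730/10 = 2573.
Standard quotas: Millford 3.5161, Oakdale 3.1108, Rivermont 3.3731.
Lower quotas: Millford 3, Oakdale 3, Rivermont 3 (sum 9, leaving 1 seat).
Remainders in descending order: Millford 0.5161, Rivermont 0.3731, Oakdale 0.1108.
Largest remainder: Millford receives the extra seat.

Millford 4, Oakdale 3, Rivermont 3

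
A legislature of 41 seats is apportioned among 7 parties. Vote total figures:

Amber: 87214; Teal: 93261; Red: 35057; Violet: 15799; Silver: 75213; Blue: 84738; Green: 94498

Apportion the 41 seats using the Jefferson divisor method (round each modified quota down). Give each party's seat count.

Standard divisor 485780/41 ≈ 11848.293; standard quotas: Amber 7.361, Teal 7.871, Red 2.959, Violet 1.333, Silver 6.348, Blue 7.152, Green 7.976.
Rounding down gives 7, 7, 2, 1, 6, 7, 7 = 37 seats, so the divisor must be adjusted.
With modified divisor 10800: modified quotas Amber 8.075, Teal 8.635, Red 3.246, Violet 1.463, Silver 6.964, Blue 7.846, Green 8.750.
Rounding down: Amber 8, Teal 8, Red 3, Violet 1, Silver 6, Blue 7, Green 8 (total 41).

Amber 8; Teal 8; Red 3; Violet 1; Silver 6; Blue 7; Green 8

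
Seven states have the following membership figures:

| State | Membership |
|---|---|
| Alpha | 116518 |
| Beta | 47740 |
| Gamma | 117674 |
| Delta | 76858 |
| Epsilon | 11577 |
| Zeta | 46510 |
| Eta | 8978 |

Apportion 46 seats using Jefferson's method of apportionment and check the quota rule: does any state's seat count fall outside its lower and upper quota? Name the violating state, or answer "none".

none

Standard quotas: Alpha 12.586, Beta 5.157, Gamma 12.711, Delta 8.302, Epsilon 1.251, Zeta 5.024, Eta 0.970.
Jefferson allocation: Alpha 13, Beta 5, Gamma 13, Delta 8, Epsilon 1, Zeta 5, Eta 1.
Every allocation lies between the lower and upper quota.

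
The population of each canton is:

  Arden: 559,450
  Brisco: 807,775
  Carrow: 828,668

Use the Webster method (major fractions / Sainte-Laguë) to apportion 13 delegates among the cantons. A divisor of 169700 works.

Arden=3, Brisco=5, Carrow=5

With modified divisor 169700: modified quotas Arden 3.297, Brisco 4.760, Carrow 4.883.
Rounding to the nearest integer: Arden 3, Brisco 5, Carrow 5 (total 13).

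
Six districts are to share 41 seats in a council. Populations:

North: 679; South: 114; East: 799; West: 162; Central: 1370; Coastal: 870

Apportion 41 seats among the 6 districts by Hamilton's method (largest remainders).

Total 3994; standard divisor 3994/41 ≈ 97.415.
Standard quotas: North 6.970, South 1.170, East 8.202, West 1.663, Central 14.064, Coastal 8.931.
Lower quotas: North 6, South 1, East 8, West 1, Central 14, Coastal 8 (sum 38, leaving 3 seats).
Remainders in descending order: North 0.970, Coastal 0.931, West 0.663, East 0.202, South 0.170, Central 0.064.
Largest remainders: North, Coastal, West receive the extra seats.

North=7, South=1, East=8, West=2, Central=14, Coastal=9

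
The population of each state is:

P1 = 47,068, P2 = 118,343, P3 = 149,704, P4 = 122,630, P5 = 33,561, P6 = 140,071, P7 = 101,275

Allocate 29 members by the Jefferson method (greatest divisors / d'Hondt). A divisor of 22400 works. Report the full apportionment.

With modified divisor 22400: modified quotas P1 2.101, P2 5.283, P3 6.683, P4 5.475, P5 1.498, P6 6.253, P7 4.521.
Rounding down: P1 2, P2 5, P3 6, P4 5, P5 1, P6 6, P7 4 (total 29).

P1 2, P2 5, P3 6, P4 5, P5 1, P6 6, P7 4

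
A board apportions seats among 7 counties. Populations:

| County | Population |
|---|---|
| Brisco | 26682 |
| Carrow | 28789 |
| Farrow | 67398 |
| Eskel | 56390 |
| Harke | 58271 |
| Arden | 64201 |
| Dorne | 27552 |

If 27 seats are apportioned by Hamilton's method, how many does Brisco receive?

Total 329283; standard divisor 329283/27 ≈ 12195.667.
Standard quotas: Brisco 2.1878, Carrow 2.3606, Farrow 5.5264, Eskel 4.6238, Harke 4.7780, Arden 5.2642, Dorne 2.2592.
Lower quotas: Brisco 2, Carrow 2, Farrow 5, Eskel 4, Harke 4, Arden 5, Dorne 2 (sum 24, leaving 3 seats).
Remainders in descending order: Harke 0.7780, Eskel 0.6238, Farrow 0.5264, Carrow 0.3606, Arden 0.2642, Dorne 0.2592, Brisco 0.1878.
Largest remainders: Harke, Eskel, Farrow receive the extra seats.
Brisco receives 2.

2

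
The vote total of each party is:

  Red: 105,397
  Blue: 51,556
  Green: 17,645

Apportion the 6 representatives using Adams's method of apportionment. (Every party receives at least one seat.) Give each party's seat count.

Red: 3, Blue: 2, Green: 1

Standard divisor 174598/6 ≈ 29099.667; standard quotas: Red 3.622, Blue 1.772, Green 0.606.
Rounding up gives 4, 2, 1 = 7 seats, so the divisor must be adjusted.
With modified divisor 43300: modified quotas Red 2.434, Blue 1.191, Green 0.408.
Rounding up: Red 3, Blue 2, Green 1 (total 6).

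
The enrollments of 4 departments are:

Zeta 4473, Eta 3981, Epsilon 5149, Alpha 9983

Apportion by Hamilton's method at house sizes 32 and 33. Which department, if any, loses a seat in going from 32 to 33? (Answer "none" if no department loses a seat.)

none

At 32 seats: Zeta 6, Eta 5, Epsilon 7, Alpha 14.
At 33 seats: Zeta 6, Eta 6, Epsilon 7, Alpha 14.
No department's allocation decreased.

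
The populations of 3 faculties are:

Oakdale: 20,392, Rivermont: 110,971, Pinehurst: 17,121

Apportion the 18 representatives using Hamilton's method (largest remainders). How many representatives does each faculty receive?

Oakdale 3, Rivermont 13, Pinehurst 2

Total 148484; standard divisor 148484/18 ≈ 8249.111.
Standard quotas: Oakdale 2.4720, Rivermont 13.4525, Pinehurst 2.0755.
Lower quotas: Oakdale 2, Rivermont 13, Pinehurst 2 (sum 17, leaving 1 seat).
Remainders in descending order: Oakdale 0.4720, Rivermont 0.4525, Pinehurst 0.0755.
The surplus seat goes to Oakdale.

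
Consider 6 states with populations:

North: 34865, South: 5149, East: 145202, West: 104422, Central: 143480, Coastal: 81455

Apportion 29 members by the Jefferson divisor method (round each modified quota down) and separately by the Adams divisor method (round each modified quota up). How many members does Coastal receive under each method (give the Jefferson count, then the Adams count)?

Jefferson: North 2, South 0, East 8, West 6, Central 8, Coastal 5.
Adams: North 2, South 1, East 8, West 6, Central 8, Coastal 4.
Coastal gets 5 under Jefferson and 4 under Adams.

5 and 4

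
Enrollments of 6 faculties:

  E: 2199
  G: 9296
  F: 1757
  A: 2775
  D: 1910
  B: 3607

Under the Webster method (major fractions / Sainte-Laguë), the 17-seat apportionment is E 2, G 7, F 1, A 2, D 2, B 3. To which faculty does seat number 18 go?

G

Priority for the next seat is population ÷ (current seats + 0.5).
Priorities: E 879.600, G 1239.467, F 1171.333, A 1110.000, D 764.000, B 1030.571.
Highest priority: G.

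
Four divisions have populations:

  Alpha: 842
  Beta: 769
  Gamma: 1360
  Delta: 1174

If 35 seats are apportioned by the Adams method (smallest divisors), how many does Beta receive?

7

Standard divisor 4145/35 ≈ 118.429; standard quotas: Alpha 7.110, Beta 6.493, Gamma 11.484, Delta 9.913.
Rounding up gives 8, 7, 12, 10 = 37 seats, so the divisor must be adjusted.
With modified divisor 126: modified quotas Alpha 6.683, Beta 6.103, Gamma 10.794, Delta 9.317.
Rounding up: Alpha 7, Beta 7, Gamma 11, Delta 10 (total 35).
Beta receives 7.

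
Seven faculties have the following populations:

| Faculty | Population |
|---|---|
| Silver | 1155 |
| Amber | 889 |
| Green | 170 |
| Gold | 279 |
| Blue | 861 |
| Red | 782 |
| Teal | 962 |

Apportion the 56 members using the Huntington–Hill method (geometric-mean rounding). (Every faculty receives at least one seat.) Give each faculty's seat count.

With divisor 92: modified quotas Silver 12.554, Amber 9.663, Green 1.848, Gold 3.033, Blue 9.359, Red 8.500, Teal 10.457.
Geometric-mean thresholds: Silver √(12·13)=12.490, Amber √(9·10)=9.487, Green √(1·2)=1.414, Gold √(3·4)=3.464, Blue √(9·10)=9.487, Red √(8·9)=8.485, Teal √(10·11)=10.488.
Each quota rounded against its threshold gives Silver 13, Amber 10, Green 2, Gold 3, Blue 9, Red 9, Teal 10 (total 56).

Silver 13; Amber 10; Green 2; Gold 3; Blue 9; Red 9; Teal 10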